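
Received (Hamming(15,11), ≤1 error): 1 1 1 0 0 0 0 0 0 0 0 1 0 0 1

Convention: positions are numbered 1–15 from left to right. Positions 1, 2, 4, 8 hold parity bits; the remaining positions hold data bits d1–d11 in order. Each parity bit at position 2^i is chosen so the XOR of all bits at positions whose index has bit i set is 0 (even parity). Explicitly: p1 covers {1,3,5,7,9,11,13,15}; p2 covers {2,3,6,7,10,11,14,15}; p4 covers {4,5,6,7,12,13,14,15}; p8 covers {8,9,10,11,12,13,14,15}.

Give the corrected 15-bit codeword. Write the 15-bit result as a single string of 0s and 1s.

110000000001001

s1 (pos 1,3,5,7,9,11,13,15): 1⊕1⊕0⊕0⊕0⊕0⊕0⊕1 = 1
s2 (pos 2,3,6,7,10,11,14,15): 1⊕1⊕0⊕0⊕0⊕0⊕0⊕1 = 1
s4 (pos 4,5,6,7,12,13,14,15): 0⊕0⊕0⊕0⊕1⊕0⊕0⊕1 = 0
s8 (pos 8,9,10,11,12,13,14,15): 0⊕0⊕0⊕0⊕1⊕0⊕0⊕1 = 0
Syndrome s8…s1 = 0011 → error at position 3.
Flip position 3: 111000000001001 → 110000000001001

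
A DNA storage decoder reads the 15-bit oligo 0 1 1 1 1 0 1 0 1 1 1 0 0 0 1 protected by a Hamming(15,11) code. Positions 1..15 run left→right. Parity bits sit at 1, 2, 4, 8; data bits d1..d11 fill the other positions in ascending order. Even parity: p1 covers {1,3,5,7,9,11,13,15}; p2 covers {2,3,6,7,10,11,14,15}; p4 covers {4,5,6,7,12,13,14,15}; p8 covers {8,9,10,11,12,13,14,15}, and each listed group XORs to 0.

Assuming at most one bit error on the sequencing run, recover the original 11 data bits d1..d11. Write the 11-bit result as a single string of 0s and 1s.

s1 (pos 1,3,5,7,9,11,13,15): 0⊕1⊕1⊕1⊕1⊕1⊕0⊕1 = 0
s2 (pos 2,3,6,7,10,11,14,15): 1⊕1⊕0⊕1⊕1⊕1⊕0⊕1 = 0
s4 (pos 4,5,6,7,12,13,14,15): 1⊕1⊕0⊕1⊕0⊕0⊕0⊕1 = 0
s8 (pos 8,9,10,11,12,13,14,15): 0⊕1⊕1⊕1⊕0⊕0⊕0⊕1 = 0
Syndrome s8…s1 = 0000 → no error.
Read data bits from positions 3,5,6,7,9,10,11,12,13,14,15: 11011110001

11011110001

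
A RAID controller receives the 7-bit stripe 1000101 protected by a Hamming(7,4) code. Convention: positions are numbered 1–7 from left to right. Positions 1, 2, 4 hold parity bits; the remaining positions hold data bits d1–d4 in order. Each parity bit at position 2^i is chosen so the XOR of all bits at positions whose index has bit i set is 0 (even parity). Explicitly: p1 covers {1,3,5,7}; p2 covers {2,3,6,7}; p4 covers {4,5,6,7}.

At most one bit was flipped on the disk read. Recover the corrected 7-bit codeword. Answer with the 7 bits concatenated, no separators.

s1 (pos 1,3,5,7): 1⊕0⊕1⊕1 = 1
s2 (pos 2,3,6,7): 0⊕0⊕0⊕1 = 1
s4 (pos 4,5,6,7): 0⊕1⊕0⊕1 = 0
Syndrome s4…s1 = 011 → error at position 3.
Flip position 3: 1000101 → 1010101

1010101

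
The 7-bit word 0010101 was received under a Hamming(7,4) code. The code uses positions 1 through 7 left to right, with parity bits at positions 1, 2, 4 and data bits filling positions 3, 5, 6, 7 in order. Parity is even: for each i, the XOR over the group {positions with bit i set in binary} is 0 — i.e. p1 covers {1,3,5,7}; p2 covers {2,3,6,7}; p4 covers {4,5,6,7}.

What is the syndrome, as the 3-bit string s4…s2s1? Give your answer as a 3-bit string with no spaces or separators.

001

s1 (pos 1,3,5,7): 0⊕1⊕1⊕1 = 1
s2 (pos 2,3,6,7): 0⊕1⊕0⊕1 = 0
s4 (pos 4,5,6,7): 0⊕1⊕0⊕1 = 0
Syndrome s4…s1 = 001 → error at position 1.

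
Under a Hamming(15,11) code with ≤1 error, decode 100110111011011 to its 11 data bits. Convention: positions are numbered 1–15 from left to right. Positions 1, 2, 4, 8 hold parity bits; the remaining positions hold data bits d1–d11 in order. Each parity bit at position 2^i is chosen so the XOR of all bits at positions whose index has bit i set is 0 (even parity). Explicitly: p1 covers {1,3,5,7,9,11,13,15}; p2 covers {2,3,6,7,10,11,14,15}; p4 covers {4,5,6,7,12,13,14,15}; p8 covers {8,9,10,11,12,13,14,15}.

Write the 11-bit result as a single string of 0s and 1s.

01011011011

s1 (pos 1,3,5,7,9,11,13,15): 1⊕0⊕1⊕1⊕1⊕1⊕0⊕1 = 0
s2 (pos 2,3,6,7,10,11,14,15): 0⊕0⊕0⊕1⊕0⊕1⊕1⊕1 = 0
s4 (pos 4,5,6,7,12,13,14,15): 1⊕1⊕0⊕1⊕1⊕0⊕1⊕1 = 0
s8 (pos 8,9,10,11,12,13,14,15): 1⊕1⊕0⊕1⊕1⊕0⊕1⊕1 = 0
Syndrome s8…s1 = 0000 → no error.
Read data bits from positions 3,5,6,7,9,10,11,12,13,14,15: 01011011011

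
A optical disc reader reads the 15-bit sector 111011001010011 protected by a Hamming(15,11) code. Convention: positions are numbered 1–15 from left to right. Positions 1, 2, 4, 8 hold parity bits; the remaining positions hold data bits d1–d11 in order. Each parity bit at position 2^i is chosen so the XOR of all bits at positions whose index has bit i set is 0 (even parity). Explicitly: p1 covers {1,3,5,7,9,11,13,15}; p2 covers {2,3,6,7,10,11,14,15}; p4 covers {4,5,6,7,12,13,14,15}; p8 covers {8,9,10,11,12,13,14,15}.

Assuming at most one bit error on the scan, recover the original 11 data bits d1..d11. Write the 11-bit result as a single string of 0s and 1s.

s1 (pos 1,3,5,7,9,11,13,15): 1⊕1⊕1⊕0⊕1⊕1⊕0⊕1 = 0
s2 (pos 2,3,6,7,10,11,14,15): 1⊕1⊕1⊕0⊕0⊕1⊕1⊕1 = 0
s4 (pos 4,5,6,7,12,13,14,15): 0⊕1⊕1⊕0⊕0⊕0⊕1⊕1 = 0
s8 (pos 8,9,10,11,12,13,14,15): 0⊕1⊕0⊕1⊕0⊕0⊕1⊕1 = 0
Syndrome s8…s1 = 0000 → no error.
Read data bits from positions 3,5,6,7,9,10,11,12,13,14,15: 11101010011

11101010011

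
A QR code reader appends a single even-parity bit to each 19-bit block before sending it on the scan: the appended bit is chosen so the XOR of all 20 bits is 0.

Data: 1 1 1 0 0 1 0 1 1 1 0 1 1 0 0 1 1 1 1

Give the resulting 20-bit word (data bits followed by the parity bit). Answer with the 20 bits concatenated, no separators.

11100101110110011111

XOR of the 19 data bits: 1⊕1⊕1⊕0⊕0⊕1⊕0⊕1⊕1⊕1⊕0⊕1⊕1⊕0⊕0⊕1⊕1⊕1⊕1 = 1
Parity bit = 1 (so all 20 bits XOR to 0).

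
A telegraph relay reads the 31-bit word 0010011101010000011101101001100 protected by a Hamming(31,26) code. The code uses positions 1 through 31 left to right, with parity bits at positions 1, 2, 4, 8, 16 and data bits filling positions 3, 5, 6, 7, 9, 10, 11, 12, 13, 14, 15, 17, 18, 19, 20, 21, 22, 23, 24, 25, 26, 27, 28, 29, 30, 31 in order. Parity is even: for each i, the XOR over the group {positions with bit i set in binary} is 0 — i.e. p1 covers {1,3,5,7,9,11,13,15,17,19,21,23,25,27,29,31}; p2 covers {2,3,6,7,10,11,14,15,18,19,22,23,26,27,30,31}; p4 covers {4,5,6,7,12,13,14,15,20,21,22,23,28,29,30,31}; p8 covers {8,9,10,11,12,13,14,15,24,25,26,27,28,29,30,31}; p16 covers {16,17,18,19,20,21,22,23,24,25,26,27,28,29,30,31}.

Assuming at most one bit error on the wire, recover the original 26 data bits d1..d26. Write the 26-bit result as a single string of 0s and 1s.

s1 (pos 1,3,5,7,9,11,13,15,17,19,21,23,25,27,29,31): 0⊕1⊕0⊕1⊕0⊕0⊕0⊕0⊕0⊕1⊕0⊕1⊕1⊕0⊕1⊕0 = 0
s2 (pos 2,3,6,7,10,11,14,15,18,19,22,23,26,27,30,31): 0⊕1⊕1⊕1⊕1⊕0⊕0⊕0⊕1⊕1⊕1⊕1⊕0⊕0⊕0⊕0 = 0
s4 (pos 4,5,6,7,12,13,14,15,20,21,22,23,28,29,30,31): 0⊕0⊕1⊕1⊕1⊕0⊕0⊕0⊕1⊕0⊕1⊕1⊕1⊕1⊕0⊕0 = 0
s8 (pos 8,9,10,11,12,13,14,15,24,25,26,27,28,29,30,31): 1⊕0⊕1⊕0⊕1⊕0⊕0⊕0⊕0⊕1⊕0⊕0⊕1⊕1⊕0⊕0 = 0
s16 (pos 16,17,18,19,20,21,22,23,24,25,26,27,28,29,30,31): 0⊕0⊕1⊕1⊕1⊕0⊕1⊕1⊕0⊕1⊕0⊕0⊕1⊕1⊕0⊕0 = 0
Syndrome s16…s1 = 00000 → no error.
Read data bits from positions 3,5,6,7,9,10,11,12,13,14,15,17,18,19,20,21,22,23,24,25,26,27,28,29,30,31: 10110101000011101101001100

10110101000011101101001100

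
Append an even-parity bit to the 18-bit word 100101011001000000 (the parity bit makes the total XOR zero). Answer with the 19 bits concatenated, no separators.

1001010110010000000

XOR of the 18 data bits: 1⊕0⊕0⊕1⊕0⊕1⊕0⊕1⊕1⊕0⊕0⊕1⊕0⊕0⊕0⊕0⊕0⊕0 = 0
Parity bit = 0 (so all 19 bits XOR to 0).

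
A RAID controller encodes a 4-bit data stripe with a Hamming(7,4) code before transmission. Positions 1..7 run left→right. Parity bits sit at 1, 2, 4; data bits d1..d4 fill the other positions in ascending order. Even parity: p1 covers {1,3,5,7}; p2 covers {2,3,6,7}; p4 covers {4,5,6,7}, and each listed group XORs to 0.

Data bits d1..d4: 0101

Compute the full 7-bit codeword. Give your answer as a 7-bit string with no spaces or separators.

0100101

Place data at non-parity positions: p1 p2 0 p4 1 0 1
p1 (pos 1,3,5,7): XOR of data positions = 0⊕1⊕1 = 0
p2 (pos 2,3,6,7): XOR of data positions = 0⊕0⊕1 = 1
p4 (pos 4,5,6,7): XOR of data positions = 1⊕0⊕1 = 0
Codeword: 0100101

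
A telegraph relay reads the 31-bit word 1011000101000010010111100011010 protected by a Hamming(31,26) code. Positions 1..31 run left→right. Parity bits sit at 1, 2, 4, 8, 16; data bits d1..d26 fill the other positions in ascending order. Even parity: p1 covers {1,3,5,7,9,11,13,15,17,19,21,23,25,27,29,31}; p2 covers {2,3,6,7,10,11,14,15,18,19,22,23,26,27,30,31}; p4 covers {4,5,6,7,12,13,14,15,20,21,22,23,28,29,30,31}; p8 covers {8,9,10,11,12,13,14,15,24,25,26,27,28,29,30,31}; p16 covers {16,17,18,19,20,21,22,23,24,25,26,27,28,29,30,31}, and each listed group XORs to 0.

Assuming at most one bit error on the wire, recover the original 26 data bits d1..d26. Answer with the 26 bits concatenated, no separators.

10000100001010111100011010

s1 (pos 1,3,5,7,9,11,13,15,17,19,21,23,25,27,29,31): 1⊕1⊕0⊕0⊕0⊕0⊕0⊕1⊕0⊕0⊕1⊕1⊕0⊕1⊕0⊕0 = 0
s2 (pos 2,3,6,7,10,11,14,15,18,19,22,23,26,27,30,31): 0⊕1⊕0⊕0⊕1⊕0⊕0⊕1⊕1⊕0⊕1⊕1⊕0⊕1⊕1⊕0 = 0
s4 (pos 4,5,6,7,12,13,14,15,20,21,22,23,28,29,30,31): 1⊕0⊕0⊕0⊕0⊕0⊕0⊕1⊕1⊕1⊕1⊕1⊕1⊕0⊕1⊕0 = 0
s8 (pos 8,9,10,11,12,13,14,15,24,25,26,27,28,29,30,31): 1⊕0⊕1⊕0⊕0⊕0⊕0⊕1⊕0⊕0⊕0⊕1⊕1⊕0⊕1⊕0 = 0
s16 (pos 16,17,18,19,20,21,22,23,24,25,26,27,28,29,30,31): 0⊕0⊕1⊕0⊕1⊕1⊕1⊕1⊕0⊕0⊕0⊕1⊕1⊕0⊕1⊕0 = 0
Syndrome s16…s1 = 00000 → no error.
Read data bits from positions 3,5,6,7,9,10,11,12,13,14,15,17,18,19,20,21,22,23,24,25,26,27,28,29,30,31: 10000100001010111100011010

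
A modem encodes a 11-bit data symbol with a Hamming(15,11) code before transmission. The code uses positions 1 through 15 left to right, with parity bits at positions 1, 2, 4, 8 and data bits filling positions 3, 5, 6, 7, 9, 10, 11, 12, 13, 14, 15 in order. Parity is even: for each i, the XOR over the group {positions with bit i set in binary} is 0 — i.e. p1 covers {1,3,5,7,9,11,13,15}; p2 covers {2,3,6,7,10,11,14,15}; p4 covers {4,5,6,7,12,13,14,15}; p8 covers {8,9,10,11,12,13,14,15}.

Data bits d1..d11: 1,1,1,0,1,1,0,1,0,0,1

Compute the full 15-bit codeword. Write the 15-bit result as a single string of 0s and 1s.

Place data at non-parity positions: p1 p2 1 p4 1 1 0 p8 1 1 0 1 0 0 1
p1 (pos 1,3,5,7,9,11,13,15): XOR of data positions = 1⊕1⊕0⊕1⊕0⊕0⊕1 = 0
p2 (pos 2,3,6,7,10,11,14,15): XOR of data positions = 1⊕1⊕0⊕1⊕0⊕0⊕1 = 0
p4 (pos 4,5,6,7,12,13,14,15): XOR of data positions = 1⊕1⊕0⊕1⊕0⊕0⊕1 = 0
p8 (pos 8,9,10,11,12,13,14,15): XOR of data positions = 1⊕1⊕0⊕1⊕0⊕0⊕1 = 0
Codeword: 001011001101001

001011001101001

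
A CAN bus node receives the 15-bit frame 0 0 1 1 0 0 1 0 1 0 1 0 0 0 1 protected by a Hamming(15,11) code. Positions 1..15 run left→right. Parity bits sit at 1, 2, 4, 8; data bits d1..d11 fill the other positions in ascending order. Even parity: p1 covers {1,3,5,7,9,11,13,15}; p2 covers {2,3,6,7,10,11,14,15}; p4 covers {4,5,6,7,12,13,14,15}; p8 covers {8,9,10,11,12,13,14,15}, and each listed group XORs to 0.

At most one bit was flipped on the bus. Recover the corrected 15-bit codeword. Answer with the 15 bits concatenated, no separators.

s1 (pos 1,3,5,7,9,11,13,15): 0⊕1⊕0⊕1⊕1⊕1⊕0⊕1 = 1
s2 (pos 2,3,6,7,10,11,14,15): 0⊕1⊕0⊕1⊕0⊕1⊕0⊕1 = 0
s4 (pos 4,5,6,7,12,13,14,15): 1⊕0⊕0⊕1⊕0⊕0⊕0⊕1 = 1
s8 (pos 8,9,10,11,12,13,14,15): 0⊕1⊕0⊕1⊕0⊕0⊕0⊕1 = 1
Syndrome s8…s1 = 1101 → error at position 13.
Flip position 13: 001100101010001 → 001100101010101

001100101010101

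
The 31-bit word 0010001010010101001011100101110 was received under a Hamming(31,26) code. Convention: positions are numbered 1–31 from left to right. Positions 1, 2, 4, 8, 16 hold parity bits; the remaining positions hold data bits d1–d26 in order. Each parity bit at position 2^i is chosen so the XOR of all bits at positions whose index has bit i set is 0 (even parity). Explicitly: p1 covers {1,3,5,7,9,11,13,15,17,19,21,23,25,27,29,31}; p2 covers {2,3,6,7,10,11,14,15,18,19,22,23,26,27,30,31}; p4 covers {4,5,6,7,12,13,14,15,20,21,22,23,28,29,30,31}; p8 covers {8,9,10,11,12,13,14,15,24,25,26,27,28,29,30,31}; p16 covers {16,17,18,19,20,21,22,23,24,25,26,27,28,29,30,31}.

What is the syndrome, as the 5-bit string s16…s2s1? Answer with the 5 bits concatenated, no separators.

s1 (pos 1,3,5,7,9,11,13,15,17,19,21,23,25,27,29,31): 0⊕1⊕0⊕1⊕1⊕0⊕0⊕0⊕0⊕1⊕1⊕1⊕0⊕0⊕1⊕0 = 1
s2 (pos 2,3,6,7,10,11,14,15,18,19,22,23,26,27,30,31): 0⊕1⊕0⊕1⊕0⊕0⊕1⊕0⊕0⊕1⊕1⊕1⊕1⊕0⊕1⊕0 = 0
s4 (pos 4,5,6,7,12,13,14,15,20,21,22,23,28,29,30,31): 0⊕0⊕0⊕1⊕1⊕0⊕1⊕0⊕0⊕1⊕1⊕1⊕1⊕1⊕1⊕0 = 1
s8 (pos 8,9,10,11,12,13,14,15,24,25,26,27,28,29,30,31): 0⊕1⊕0⊕0⊕1⊕0⊕1⊕0⊕0⊕0⊕1⊕0⊕1⊕1⊕1⊕0 = 1
s16 (pos 16,17,18,19,20,21,22,23,24,25,26,27,28,29,30,31): 1⊕0⊕0⊕1⊕0⊕1⊕1⊕1⊕0⊕0⊕1⊕0⊕1⊕1⊕1⊕0 = 1
Syndrome s16…s1 = 11101 → error at position 29.

11101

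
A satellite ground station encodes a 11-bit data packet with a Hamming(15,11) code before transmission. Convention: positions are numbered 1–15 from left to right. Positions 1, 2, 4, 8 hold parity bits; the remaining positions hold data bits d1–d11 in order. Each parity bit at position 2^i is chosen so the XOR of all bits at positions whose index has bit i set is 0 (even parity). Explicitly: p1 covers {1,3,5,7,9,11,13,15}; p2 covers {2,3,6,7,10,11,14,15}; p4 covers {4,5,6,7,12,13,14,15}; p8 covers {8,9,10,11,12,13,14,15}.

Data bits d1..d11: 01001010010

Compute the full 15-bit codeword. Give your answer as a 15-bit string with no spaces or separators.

100010011010010

Place data at non-parity positions: p1 p2 0 p4 1 0 0 p8 1 0 1 0 0 1 0
p1 (pos 1,3,5,7,9,11,13,15): XOR of data positions = 0⊕1⊕0⊕1⊕1⊕0⊕0 = 1
p2 (pos 2,3,6,7,10,11,14,15): XOR of data positions = 0⊕0⊕0⊕0⊕1⊕1⊕0 = 0
p4 (pos 4,5,6,7,12,13,14,15): XOR of data positions = 1⊕0⊕0⊕0⊕0⊕1⊕0 = 0
p8 (pos 8,9,10,11,12,13,14,15): XOR of data positions = 1⊕0⊕1⊕0⊕0⊕1⊕0 = 1
Codeword: 100010011010010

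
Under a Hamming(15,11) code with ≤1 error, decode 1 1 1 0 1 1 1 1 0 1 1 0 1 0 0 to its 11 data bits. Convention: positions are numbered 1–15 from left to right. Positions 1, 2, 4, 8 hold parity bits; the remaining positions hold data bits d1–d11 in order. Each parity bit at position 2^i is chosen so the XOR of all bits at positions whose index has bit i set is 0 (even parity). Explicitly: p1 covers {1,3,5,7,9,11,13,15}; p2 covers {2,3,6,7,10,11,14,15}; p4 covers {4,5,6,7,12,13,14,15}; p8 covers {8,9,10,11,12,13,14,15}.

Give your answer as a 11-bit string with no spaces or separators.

11110110100

s1 (pos 1,3,5,7,9,11,13,15): 1⊕1⊕1⊕1⊕0⊕1⊕1⊕0 = 0
s2 (pos 2,3,6,7,10,11,14,15): 1⊕1⊕1⊕1⊕1⊕1⊕0⊕0 = 0
s4 (pos 4,5,6,7,12,13,14,15): 0⊕1⊕1⊕1⊕0⊕1⊕0⊕0 = 0
s8 (pos 8,9,10,11,12,13,14,15): 1⊕0⊕1⊕1⊕0⊕1⊕0⊕0 = 0
Syndrome s8…s1 = 0000 → no error.
Read data bits from positions 3,5,6,7,9,10,11,12,13,14,15: 11110110100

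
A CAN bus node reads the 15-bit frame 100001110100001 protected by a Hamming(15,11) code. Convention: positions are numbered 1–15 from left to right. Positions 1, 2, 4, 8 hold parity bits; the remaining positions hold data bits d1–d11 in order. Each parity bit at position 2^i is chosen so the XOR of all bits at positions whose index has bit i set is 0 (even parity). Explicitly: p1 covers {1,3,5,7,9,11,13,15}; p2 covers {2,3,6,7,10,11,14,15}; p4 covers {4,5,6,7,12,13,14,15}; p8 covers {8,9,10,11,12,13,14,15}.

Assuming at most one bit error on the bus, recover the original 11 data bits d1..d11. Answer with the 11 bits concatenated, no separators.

s1 (pos 1,3,5,7,9,11,13,15): 1⊕0⊕0⊕1⊕0⊕0⊕0⊕1 = 1
s2 (pos 2,3,6,7,10,11,14,15): 0⊕0⊕1⊕1⊕1⊕0⊕0⊕1 = 0
s4 (pos 4,5,6,7,12,13,14,15): 0⊕0⊕1⊕1⊕0⊕0⊕0⊕1 = 1
s8 (pos 8,9,10,11,12,13,14,15): 1⊕0⊕1⊕0⊕0⊕0⊕0⊕1 = 1
Syndrome s8…s1 = 1101 → error at position 13.
Flip position 13: 100001110100001 → 100001110100101
Read data bits from positions 3,5,6,7,9,10,11,12,13,14,15: 00110100101

00110100101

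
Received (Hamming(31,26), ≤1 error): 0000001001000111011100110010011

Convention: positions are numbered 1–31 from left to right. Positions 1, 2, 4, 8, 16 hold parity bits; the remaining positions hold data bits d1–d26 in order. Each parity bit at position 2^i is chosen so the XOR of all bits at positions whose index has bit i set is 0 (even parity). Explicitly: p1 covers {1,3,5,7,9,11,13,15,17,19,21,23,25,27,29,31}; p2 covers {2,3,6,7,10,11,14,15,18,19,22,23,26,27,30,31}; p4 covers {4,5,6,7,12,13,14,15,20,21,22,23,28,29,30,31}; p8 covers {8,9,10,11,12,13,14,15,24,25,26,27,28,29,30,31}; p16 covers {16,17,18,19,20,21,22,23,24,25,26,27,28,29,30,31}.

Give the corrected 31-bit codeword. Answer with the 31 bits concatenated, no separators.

s1 (pos 1,3,5,7,9,11,13,15,17,19,21,23,25,27,29,31): 0⊕0⊕0⊕1⊕0⊕0⊕0⊕1⊕0⊕1⊕0⊕1⊕0⊕1⊕0⊕1 = 0
s2 (pos 2,3,6,7,10,11,14,15,18,19,22,23,26,27,30,31): 0⊕0⊕0⊕1⊕1⊕0⊕1⊕1⊕1⊕1⊕0⊕1⊕0⊕1⊕1⊕1 = 0
s4 (pos 4,5,6,7,12,13,14,15,20,21,22,23,28,29,30,31): 0⊕0⊕0⊕1⊕0⊕0⊕1⊕1⊕1⊕0⊕0⊕1⊕0⊕0⊕1⊕1 = 1
s8 (pos 8,9,10,11,12,13,14,15,24,25,26,27,28,29,30,31): 0⊕0⊕1⊕0⊕0⊕0⊕1⊕1⊕1⊕0⊕0⊕1⊕0⊕0⊕1⊕1 = 1
s16 (pos 16,17,18,19,20,21,22,23,24,25,26,27,28,29,30,31): 1⊕0⊕1⊕1⊕1⊕0⊕0⊕1⊕1⊕0⊕0⊕1⊕0⊕0⊕1⊕1 = 1
Syndrome s16…s1 = 11100 → error at position 28.
Flip position 28: 0000001001000111011100110010011 → 0000001001000111011100110011011

0000001001000111011100110011011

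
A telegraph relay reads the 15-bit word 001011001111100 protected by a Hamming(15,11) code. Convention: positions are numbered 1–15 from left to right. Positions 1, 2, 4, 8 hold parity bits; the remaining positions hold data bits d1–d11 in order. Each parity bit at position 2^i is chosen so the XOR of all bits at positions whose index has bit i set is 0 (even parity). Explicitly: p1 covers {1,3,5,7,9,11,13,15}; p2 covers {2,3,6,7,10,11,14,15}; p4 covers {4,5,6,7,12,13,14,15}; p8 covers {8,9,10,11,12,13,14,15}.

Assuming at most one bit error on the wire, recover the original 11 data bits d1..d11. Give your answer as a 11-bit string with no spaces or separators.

s1 (pos 1,3,5,7,9,11,13,15): 0⊕1⊕1⊕0⊕1⊕1⊕1⊕0 = 1
s2 (pos 2,3,6,7,10,11,14,15): 0⊕1⊕1⊕0⊕1⊕1⊕0⊕0 = 0
s4 (pos 4,5,6,7,12,13,14,15): 0⊕1⊕1⊕0⊕1⊕1⊕0⊕0 = 0
s8 (pos 8,9,10,11,12,13,14,15): 0⊕1⊕1⊕1⊕1⊕1⊕0⊕0 = 1
Syndrome s8…s1 = 1001 → error at position 9.
Flip position 9: 001011001111100 → 001011000111100
Read data bits from positions 3,5,6,7,9,10,11,12,13,14,15: 11100111100

11100111100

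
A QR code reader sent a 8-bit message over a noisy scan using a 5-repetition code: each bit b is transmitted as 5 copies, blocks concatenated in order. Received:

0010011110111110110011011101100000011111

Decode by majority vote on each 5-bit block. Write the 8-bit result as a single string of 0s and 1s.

01101101

Block 1 (00100): 1 one → 0
Block 2 (11110): 4 ones → 1
Block 3 (11111): 5 ones → 1
Block 4 (01100): 2 ones → 0
Block 5 (11011): 4 ones → 1
Block 6 (10110): 3 ones → 1
Block 7 (00000): 0 ones → 0
Block 8 (11111): 5 ones → 1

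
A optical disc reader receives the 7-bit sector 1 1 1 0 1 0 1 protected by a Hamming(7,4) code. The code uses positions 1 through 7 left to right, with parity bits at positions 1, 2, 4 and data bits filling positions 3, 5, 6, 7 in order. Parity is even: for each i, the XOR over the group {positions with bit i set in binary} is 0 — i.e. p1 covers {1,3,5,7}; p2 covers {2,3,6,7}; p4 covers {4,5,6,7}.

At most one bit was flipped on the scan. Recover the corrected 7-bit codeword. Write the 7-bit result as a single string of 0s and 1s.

1010101

s1 (pos 1,3,5,7): 1⊕1⊕1⊕1 = 0
s2 (pos 2,3,6,7): 1⊕1⊕0⊕1 = 1
s4 (pos 4,5,6,7): 0⊕1⊕0⊕1 = 0
Syndrome s4…s1 = 010 → error at position 2.
Flip position 2: 1110101 → 1010101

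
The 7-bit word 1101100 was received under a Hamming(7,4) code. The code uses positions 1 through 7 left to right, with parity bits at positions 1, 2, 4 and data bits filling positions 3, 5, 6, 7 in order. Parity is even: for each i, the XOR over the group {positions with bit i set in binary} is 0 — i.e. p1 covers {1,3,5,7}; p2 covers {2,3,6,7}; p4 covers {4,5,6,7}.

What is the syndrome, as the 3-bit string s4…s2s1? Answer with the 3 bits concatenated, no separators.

010

s1 (pos 1,3,5,7): 1⊕0⊕1⊕0 = 0
s2 (pos 2,3,6,7): 1⊕0⊕0⊕0 = 1
s4 (pos 4,5,6,7): 1⊕1⊕0⊕0 = 0
Syndrome s4…s1 = 010 → error at position 2.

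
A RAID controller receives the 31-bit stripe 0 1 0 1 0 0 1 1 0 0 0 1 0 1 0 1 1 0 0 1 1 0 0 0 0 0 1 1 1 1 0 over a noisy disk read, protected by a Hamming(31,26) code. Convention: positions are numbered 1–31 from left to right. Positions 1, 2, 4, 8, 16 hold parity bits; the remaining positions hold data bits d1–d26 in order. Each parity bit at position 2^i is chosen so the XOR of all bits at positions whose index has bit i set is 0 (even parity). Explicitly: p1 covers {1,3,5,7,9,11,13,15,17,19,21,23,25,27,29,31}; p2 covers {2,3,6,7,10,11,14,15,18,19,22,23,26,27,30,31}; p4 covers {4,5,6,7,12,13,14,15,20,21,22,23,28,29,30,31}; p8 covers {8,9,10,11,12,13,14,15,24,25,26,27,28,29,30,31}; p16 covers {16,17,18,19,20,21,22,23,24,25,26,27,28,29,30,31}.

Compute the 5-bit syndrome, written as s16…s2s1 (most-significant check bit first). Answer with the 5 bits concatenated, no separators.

s1 (pos 1,3,5,7,9,11,13,15,17,19,21,23,25,27,29,31): 0⊕0⊕0⊕1⊕0⊕0⊕0⊕0⊕1⊕0⊕1⊕0⊕0⊕1⊕1⊕0 = 1
s2 (pos 2,3,6,7,10,11,14,15,18,19,22,23,26,27,30,31): 1⊕0⊕0⊕1⊕0⊕0⊕1⊕0⊕0⊕0⊕0⊕0⊕0⊕1⊕1⊕0 = 1
s4 (pos 4,5,6,7,12,13,14,15,20,21,22,23,28,29,30,31): 1⊕0⊕0⊕1⊕1⊕0⊕1⊕0⊕1⊕1⊕0⊕0⊕1⊕1⊕1⊕0 = 1
s8 (pos 8,9,10,11,12,13,14,15,24,25,26,27,28,29,30,31): 1⊕0⊕0⊕0⊕1⊕0⊕1⊕0⊕0⊕0⊕0⊕1⊕1⊕1⊕1⊕0 = 1
s16 (pos 16,17,18,19,20,21,22,23,24,25,26,27,28,29,30,31): 1⊕1⊕0⊕0⊕1⊕1⊕0⊕0⊕0⊕0⊕0⊕1⊕1⊕1⊕1⊕0 = 0
Syndrome s16…s1 = 01111 → error at position 15.

01111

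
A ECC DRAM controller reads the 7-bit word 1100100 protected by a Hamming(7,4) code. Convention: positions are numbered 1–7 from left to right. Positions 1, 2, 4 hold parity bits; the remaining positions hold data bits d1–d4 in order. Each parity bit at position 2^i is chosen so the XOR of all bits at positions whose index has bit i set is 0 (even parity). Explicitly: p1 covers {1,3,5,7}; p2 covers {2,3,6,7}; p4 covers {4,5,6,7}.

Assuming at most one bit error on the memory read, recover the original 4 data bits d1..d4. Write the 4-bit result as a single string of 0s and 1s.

s1 (pos 1,3,5,7): 1⊕0⊕1⊕0 = 0
s2 (pos 2,3,6,7): 1⊕0⊕0⊕0 = 1
s4 (pos 4,5,6,7): 0⊕1⊕0⊕0 = 1
Syndrome s4…s1 = 110 → error at position 6.
Flip position 6: 1100100 → 1100110
Read data bits from positions 3,5,6,7: 0110

0110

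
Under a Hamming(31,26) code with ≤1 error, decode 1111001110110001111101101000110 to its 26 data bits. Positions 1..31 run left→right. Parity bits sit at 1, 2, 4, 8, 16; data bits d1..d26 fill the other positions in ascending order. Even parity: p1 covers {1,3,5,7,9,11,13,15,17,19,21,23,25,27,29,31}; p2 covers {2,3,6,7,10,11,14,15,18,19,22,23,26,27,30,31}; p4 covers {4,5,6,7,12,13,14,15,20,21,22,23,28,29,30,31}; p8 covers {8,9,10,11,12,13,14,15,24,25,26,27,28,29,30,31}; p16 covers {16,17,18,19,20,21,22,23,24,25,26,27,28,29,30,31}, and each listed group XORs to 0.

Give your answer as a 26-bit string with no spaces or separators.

s1 (pos 1,3,5,7,9,11,13,15,17,19,21,23,25,27,29,31): 1⊕1⊕0⊕1⊕1⊕1⊕0⊕0⊕1⊕1⊕0⊕1⊕1⊕0⊕1⊕0 = 0
s2 (pos 2,3,6,7,10,11,14,15,18,19,22,23,26,27,30,31): 1⊕1⊕0⊕1⊕0⊕1⊕0⊕0⊕1⊕1⊕1⊕1⊕0⊕0⊕1⊕0 = 1
s4 (pos 4,5,6,7,12,13,14,15,20,21,22,23,28,29,30,31): 1⊕0⊕0⊕1⊕1⊕0⊕0⊕0⊕1⊕0⊕1⊕1⊕0⊕1⊕1⊕0 = 0
s8 (pos 8,9,10,11,12,13,14,15,24,25,26,27,28,29,30,31): 1⊕1⊕0⊕1⊕1⊕0⊕0⊕0⊕0⊕1⊕0⊕0⊕0⊕1⊕1⊕0 = 1
s16 (pos 16,17,18,19,20,21,22,23,24,25,26,27,28,29,30,31): 1⊕1⊕1⊕1⊕1⊕0⊕1⊕1⊕0⊕1⊕0⊕0⊕0⊕1⊕1⊕0 = 0
Syndrome s16…s1 = 01010 → error at position 10.
Flip position 10: 1111001110110001111101101000110 → 1111001111110001111101101000110
Read data bits from positions 3,5,6,7,9,10,11,12,13,14,15,17,18,19,20,21,22,23,24,25,26,27,28,29,30,31: 10011111000111101101000110

10011111000111101101000110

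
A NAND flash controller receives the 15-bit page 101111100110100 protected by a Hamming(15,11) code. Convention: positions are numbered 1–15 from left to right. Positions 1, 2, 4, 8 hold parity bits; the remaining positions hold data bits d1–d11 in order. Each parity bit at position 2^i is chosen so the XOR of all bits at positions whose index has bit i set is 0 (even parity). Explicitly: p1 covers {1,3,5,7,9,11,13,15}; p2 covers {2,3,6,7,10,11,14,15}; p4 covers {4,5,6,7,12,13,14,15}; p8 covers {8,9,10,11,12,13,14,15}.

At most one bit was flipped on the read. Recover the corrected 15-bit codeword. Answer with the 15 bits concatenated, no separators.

101111100110110

s1 (pos 1,3,5,7,9,11,13,15): 1⊕1⊕1⊕1⊕0⊕1⊕1⊕0 = 0
s2 (pos 2,3,6,7,10,11,14,15): 0⊕1⊕1⊕1⊕1⊕1⊕0⊕0 = 1
s4 (pos 4,5,6,7,12,13,14,15): 1⊕1⊕1⊕1⊕0⊕1⊕0⊕0 = 1
s8 (pos 8,9,10,11,12,13,14,15): 0⊕0⊕1⊕1⊕0⊕1⊕0⊕0 = 1
Syndrome s8…s1 = 1110 → error at position 14.
Flip position 14: 101111100110100 → 101111100110110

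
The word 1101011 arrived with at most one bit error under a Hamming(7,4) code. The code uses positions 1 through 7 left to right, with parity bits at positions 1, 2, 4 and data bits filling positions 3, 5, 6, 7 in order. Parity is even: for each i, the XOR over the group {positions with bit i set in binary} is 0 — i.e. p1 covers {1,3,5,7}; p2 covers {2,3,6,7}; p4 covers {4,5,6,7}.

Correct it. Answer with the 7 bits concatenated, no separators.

1101001

s1 (pos 1,3,5,7): 1⊕0⊕0⊕1 = 0
s2 (pos 2,3,6,7): 1⊕0⊕1⊕1 = 1
s4 (pos 4,5,6,7): 1⊕0⊕1⊕1 = 1
Syndrome s4…s1 = 110 → error at position 6.
Flip position 6: 1101011 → 1101001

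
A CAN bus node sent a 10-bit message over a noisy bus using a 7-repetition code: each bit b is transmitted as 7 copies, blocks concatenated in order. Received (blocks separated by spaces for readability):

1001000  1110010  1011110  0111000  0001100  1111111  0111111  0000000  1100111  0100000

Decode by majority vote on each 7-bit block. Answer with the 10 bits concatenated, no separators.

0110011010

Block 1 (1001000): 2 ones → 0
Block 2 (1110010): 4 ones → 1
Block 3 (1011110): 5 ones → 1
Block 4 (0111000): 3 ones → 0
Block 5 (0001100): 2 ones → 0
Block 6 (1111111): 7 ones → 1
Block 7 (0111111): 6 ones → 1
Block 8 (0000000): 0 ones → 0
Block 9 (1100111): 5 ones → 1
Block 10 (0100000): 1 one → 0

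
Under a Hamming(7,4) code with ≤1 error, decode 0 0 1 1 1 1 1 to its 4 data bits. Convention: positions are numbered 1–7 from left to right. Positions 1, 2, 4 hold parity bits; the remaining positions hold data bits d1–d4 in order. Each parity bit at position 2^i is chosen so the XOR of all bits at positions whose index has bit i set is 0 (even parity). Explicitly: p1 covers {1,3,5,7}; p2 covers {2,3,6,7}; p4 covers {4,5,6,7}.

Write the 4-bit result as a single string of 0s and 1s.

s1 (pos 1,3,5,7): 0⊕1⊕1⊕1 = 1
s2 (pos 2,3,6,7): 0⊕1⊕1⊕1 = 1
s4 (pos 4,5,6,7): 1⊕1⊕1⊕1 = 0
Syndrome s4…s1 = 011 → error at position 3.
Flip position 3: 0011111 → 0001111
Read data bits from positions 3,5,6,7: 0111

0111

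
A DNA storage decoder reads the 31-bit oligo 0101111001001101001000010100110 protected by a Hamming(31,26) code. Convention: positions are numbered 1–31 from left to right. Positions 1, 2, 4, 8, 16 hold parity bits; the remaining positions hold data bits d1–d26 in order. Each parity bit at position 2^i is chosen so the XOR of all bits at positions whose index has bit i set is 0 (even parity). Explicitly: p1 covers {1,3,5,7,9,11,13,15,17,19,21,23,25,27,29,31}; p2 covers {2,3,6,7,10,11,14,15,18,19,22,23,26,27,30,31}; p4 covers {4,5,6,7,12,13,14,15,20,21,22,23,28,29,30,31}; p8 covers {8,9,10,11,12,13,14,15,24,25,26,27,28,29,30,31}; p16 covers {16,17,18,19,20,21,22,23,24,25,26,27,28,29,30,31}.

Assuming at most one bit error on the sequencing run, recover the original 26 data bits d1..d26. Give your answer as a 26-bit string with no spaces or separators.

s1 (pos 1,3,5,7,9,11,13,15,17,19,21,23,25,27,29,31): 0⊕0⊕1⊕1⊕0⊕0⊕1⊕0⊕0⊕1⊕0⊕0⊕0⊕0⊕1⊕0 = 1
s2 (pos 2,3,6,7,10,11,14,15,18,19,22,23,26,27,30,31): 1⊕0⊕1⊕1⊕1⊕0⊕1⊕0⊕0⊕1⊕0⊕0⊕1⊕0⊕1⊕0 = 0
s4 (pos 4,5,6,7,12,13,14,15,20,21,22,23,28,29,30,31): 1⊕1⊕1⊕1⊕0⊕1⊕1⊕0⊕0⊕0⊕0⊕0⊕0⊕1⊕1⊕0 = 0
s8 (pos 8,9,10,11,12,13,14,15,24,25,26,27,28,29,30,31): 0⊕0⊕1⊕0⊕0⊕1⊕1⊕0⊕1⊕0⊕1⊕0⊕0⊕1⊕1⊕0 = 1
s16 (pos 16,17,18,19,20,21,22,23,24,25,26,27,28,29,30,31): 1⊕0⊕0⊕1⊕0⊕0⊕0⊕0⊕1⊕0⊕1⊕0⊕0⊕1⊕1⊕0 = 0
Syndrome s16…s1 = 01001 → error at position 9.
Flip position 9: 0101111001001101001000010100110 → 0101111011001101001000010100110
Read data bits from positions 3,5,6,7,9,10,11,12,13,14,15,17,18,19,20,21,22,23,24,25,26,27,28,29,30,31: 01111100110001000010100110

01111100110001000010100110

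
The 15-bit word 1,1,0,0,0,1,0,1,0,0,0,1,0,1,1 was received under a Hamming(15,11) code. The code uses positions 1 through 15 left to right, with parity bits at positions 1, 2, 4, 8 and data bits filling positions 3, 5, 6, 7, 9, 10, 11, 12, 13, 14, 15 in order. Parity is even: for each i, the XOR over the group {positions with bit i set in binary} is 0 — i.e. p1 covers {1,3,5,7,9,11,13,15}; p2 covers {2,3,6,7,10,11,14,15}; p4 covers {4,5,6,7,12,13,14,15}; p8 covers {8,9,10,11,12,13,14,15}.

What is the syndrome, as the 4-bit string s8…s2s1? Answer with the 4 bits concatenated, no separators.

s1 (pos 1,3,5,7,9,11,13,15): 1⊕0⊕0⊕0⊕0⊕0⊕0⊕1 = 0
s2 (pos 2,3,6,7,10,11,14,15): 1⊕0⊕1⊕0⊕0⊕0⊕1⊕1 = 0
s4 (pos 4,5,6,7,12,13,14,15): 0⊕0⊕1⊕0⊕1⊕0⊕1⊕1 = 0
s8 (pos 8,9,10,11,12,13,14,15): 1⊕0⊕0⊕0⊕1⊕0⊕1⊕1 = 0
Syndrome s8…s1 = 0000 → no error.

0000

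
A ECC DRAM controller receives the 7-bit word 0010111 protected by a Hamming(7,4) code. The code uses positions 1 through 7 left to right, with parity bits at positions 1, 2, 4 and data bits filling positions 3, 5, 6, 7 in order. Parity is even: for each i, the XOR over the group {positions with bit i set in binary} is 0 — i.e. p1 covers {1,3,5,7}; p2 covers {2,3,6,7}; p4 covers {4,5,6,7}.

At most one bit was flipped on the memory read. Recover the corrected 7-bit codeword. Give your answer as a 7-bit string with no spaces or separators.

0010110

s1 (pos 1,3,5,7): 0⊕1⊕1⊕1 = 1
s2 (pos 2,3,6,7): 0⊕1⊕1⊕1 = 1
s4 (pos 4,5,6,7): 0⊕1⊕1⊕1 = 1
Syndrome s4…s1 = 111 → error at position 7.
Flip position 7: 0010111 → 0010110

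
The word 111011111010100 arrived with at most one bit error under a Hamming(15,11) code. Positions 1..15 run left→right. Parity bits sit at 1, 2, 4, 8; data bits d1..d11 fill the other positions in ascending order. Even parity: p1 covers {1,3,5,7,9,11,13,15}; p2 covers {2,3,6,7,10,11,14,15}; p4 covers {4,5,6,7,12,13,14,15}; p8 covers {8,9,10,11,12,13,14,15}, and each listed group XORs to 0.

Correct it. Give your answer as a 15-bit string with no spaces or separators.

110011111010100

s1 (pos 1,3,5,7,9,11,13,15): 1⊕1⊕1⊕1⊕1⊕1⊕1⊕0 = 1
s2 (pos 2,3,6,7,10,11,14,15): 1⊕1⊕1⊕1⊕0⊕1⊕0⊕0 = 1
s4 (pos 4,5,6,7,12,13,14,15): 0⊕1⊕1⊕1⊕0⊕1⊕0⊕0 = 0
s8 (pos 8,9,10,11,12,13,14,15): 1⊕1⊕0⊕1⊕0⊕1⊕0⊕0 = 0
Syndrome s8…s1 = 0011 → error at position 3.
Flip position 3: 111011111010100 → 110011111010100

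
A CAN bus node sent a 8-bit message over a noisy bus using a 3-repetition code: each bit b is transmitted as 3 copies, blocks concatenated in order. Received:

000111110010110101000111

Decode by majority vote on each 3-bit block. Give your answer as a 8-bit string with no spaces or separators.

01101101

Block 1 (000): 0 ones → 0
Block 2 (111): 3 ones → 1
Block 3 (110): 2 ones → 1
Block 4 (010): 1 one → 0
Block 5 (110): 2 ones → 1
Block 6 (101): 2 ones → 1
Block 7 (000): 0 ones → 0
Block 8 (111): 3 ones → 1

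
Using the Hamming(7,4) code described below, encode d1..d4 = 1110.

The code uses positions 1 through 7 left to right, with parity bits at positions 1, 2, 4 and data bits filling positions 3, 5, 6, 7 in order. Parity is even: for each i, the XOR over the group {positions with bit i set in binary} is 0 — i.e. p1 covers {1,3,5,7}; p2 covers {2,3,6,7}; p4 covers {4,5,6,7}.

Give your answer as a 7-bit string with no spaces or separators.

0010110

Place data at non-parity positions: p1 p2 1 p4 1 1 0
p1 (pos 1,3,5,7): XOR of data positions = 1⊕1⊕0 = 0
p2 (pos 2,3,6,7): XOR of data positions = 1⊕1⊕0 = 0
p4 (pos 4,5,6,7): XOR of data positions = 1⊕1⊕0 = 0
Codeword: 0010110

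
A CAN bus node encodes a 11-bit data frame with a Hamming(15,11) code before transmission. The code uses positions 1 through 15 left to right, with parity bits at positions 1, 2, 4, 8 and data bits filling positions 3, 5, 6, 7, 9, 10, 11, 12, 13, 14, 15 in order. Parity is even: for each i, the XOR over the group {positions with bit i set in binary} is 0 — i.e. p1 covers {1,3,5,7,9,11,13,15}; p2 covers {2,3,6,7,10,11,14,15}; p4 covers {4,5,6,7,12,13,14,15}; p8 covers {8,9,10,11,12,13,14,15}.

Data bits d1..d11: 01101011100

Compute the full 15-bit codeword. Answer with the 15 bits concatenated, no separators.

Place data at non-parity positions: p1 p2 0 p4 1 1 0 p8 1 0 1 1 1 0 0
p1 (pos 1,3,5,7,9,11,13,15): XOR of data positions = 0⊕1⊕0⊕1⊕1⊕1⊕0 = 0
p2 (pos 2,3,6,7,10,11,14,15): XOR of data positions = 0⊕1⊕0⊕0⊕1⊕0⊕0 = 0
p4 (pos 4,5,6,7,12,13,14,15): XOR of data positions = 1⊕1⊕0⊕1⊕1⊕0⊕0 = 0
p8 (pos 8,9,10,11,12,13,14,15): XOR of data positions = 1⊕0⊕1⊕1⊕1⊕0⊕0 = 0
Codeword: 000011001011100

000011001011100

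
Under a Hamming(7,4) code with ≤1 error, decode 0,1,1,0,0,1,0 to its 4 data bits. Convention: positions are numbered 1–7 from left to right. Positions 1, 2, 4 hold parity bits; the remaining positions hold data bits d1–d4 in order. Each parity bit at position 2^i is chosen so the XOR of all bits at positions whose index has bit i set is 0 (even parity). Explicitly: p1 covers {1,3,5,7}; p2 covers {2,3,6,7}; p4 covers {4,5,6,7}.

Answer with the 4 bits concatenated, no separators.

s1 (pos 1,3,5,7): 0⊕1⊕0⊕0 = 1
s2 (pos 2,3,6,7): 1⊕1⊕1⊕0 = 1
s4 (pos 4,5,6,7): 0⊕0⊕1⊕0 = 1
Syndrome s4…s1 = 111 → error at position 7.
Flip position 7: 0110010 → 0110011
Read data bits from positions 3,5,6,7: 1011

1011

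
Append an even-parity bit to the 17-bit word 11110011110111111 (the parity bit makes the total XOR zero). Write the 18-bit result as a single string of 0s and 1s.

XOR of the 17 data bits: 1⊕1⊕1⊕1⊕0⊕0⊕1⊕1⊕1⊕1⊕0⊕1⊕1⊕1⊕1⊕1⊕1 = 0
Parity bit = 0 (so all 18 bits XOR to 0).

111100111101111110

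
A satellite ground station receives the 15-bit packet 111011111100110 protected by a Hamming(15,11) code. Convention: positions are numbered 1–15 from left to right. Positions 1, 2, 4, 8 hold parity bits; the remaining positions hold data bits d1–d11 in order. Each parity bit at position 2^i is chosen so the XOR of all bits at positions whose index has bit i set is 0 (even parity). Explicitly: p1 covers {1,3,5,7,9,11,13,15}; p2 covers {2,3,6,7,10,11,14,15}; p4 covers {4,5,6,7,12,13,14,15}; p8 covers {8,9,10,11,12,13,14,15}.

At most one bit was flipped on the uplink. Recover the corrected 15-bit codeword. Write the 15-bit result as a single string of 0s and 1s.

s1 (pos 1,3,5,7,9,11,13,15): 1⊕1⊕1⊕1⊕1⊕0⊕1⊕0 = 0
s2 (pos 2,3,6,7,10,11,14,15): 1⊕1⊕1⊕1⊕1⊕0⊕1⊕0 = 0
s4 (pos 4,5,6,7,12,13,14,15): 0⊕1⊕1⊕1⊕0⊕1⊕1⊕0 = 1
s8 (pos 8,9,10,11,12,13,14,15): 1⊕1⊕1⊕0⊕0⊕1⊕1⊕0 = 1
Syndrome s8…s1 = 1100 → error at position 12.
Flip position 12: 111011111100110 → 111011111101110

111011111101110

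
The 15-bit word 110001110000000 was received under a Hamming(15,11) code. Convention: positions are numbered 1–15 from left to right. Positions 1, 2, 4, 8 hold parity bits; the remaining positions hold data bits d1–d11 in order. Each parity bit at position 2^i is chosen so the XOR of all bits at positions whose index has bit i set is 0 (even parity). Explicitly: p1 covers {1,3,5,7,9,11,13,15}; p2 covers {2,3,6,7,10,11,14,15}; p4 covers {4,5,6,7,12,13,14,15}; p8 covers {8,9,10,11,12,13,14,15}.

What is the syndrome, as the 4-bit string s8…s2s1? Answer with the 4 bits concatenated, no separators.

1010

s1 (pos 1,3,5,7,9,11,13,15): 1⊕0⊕0⊕1⊕0⊕0⊕0⊕0 = 0
s2 (pos 2,3,6,7,10,11,14,15): 1⊕0⊕1⊕1⊕0⊕0⊕0⊕0 = 1
s4 (pos 4,5,6,7,12,13,14,15): 0⊕0⊕1⊕1⊕0⊕0⊕0⊕0 = 0
s8 (pos 8,9,10,11,12,13,14,15): 1⊕0⊕0⊕0⊕0⊕0⊕0⊕0 = 1
Syndrome s8…s1 = 1010 → error at position 10.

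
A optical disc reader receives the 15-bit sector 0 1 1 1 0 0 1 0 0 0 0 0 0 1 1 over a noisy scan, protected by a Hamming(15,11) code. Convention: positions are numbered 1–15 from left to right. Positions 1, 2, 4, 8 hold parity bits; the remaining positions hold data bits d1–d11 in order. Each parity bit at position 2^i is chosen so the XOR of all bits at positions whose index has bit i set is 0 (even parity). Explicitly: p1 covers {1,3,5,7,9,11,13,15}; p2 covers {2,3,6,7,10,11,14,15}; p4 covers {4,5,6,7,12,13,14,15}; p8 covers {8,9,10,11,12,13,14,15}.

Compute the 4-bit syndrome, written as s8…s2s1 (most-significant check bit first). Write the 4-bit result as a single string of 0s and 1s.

0011

s1 (pos 1,3,5,7,9,11,13,15): 0⊕1⊕0⊕1⊕0⊕0⊕0⊕1 = 1
s2 (pos 2,3,6,7,10,11,14,15): 1⊕1⊕0⊕1⊕0⊕0⊕1⊕1 = 1
s4 (pos 4,5,6,7,12,13,14,15): 1⊕0⊕0⊕1⊕0⊕0⊕1⊕1 = 0
s8 (pos 8,9,10,11,12,13,14,15): 0⊕0⊕0⊕0⊕0⊕0⊕1⊕1 = 0
Syndrome s8…s1 = 0011 → error at position 3.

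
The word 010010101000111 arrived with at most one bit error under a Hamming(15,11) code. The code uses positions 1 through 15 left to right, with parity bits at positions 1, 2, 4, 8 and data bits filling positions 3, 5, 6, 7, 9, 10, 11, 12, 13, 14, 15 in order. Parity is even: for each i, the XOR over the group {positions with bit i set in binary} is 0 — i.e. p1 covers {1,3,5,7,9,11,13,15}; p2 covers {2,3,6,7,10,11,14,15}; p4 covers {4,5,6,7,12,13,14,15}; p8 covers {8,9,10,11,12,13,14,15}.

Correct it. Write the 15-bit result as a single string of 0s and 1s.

s1 (pos 1,3,5,7,9,11,13,15): 0⊕0⊕1⊕1⊕1⊕0⊕1⊕1 = 1
s2 (pos 2,3,6,7,10,11,14,15): 1⊕0⊕0⊕1⊕0⊕0⊕1⊕1 = 0
s4 (pos 4,5,6,7,12,13,14,15): 0⊕1⊕0⊕1⊕0⊕1⊕1⊕1 = 1
s8 (pos 8,9,10,11,12,13,14,15): 0⊕1⊕0⊕0⊕0⊕1⊕1⊕1 = 0
Syndrome s8…s1 = 0101 → error at position 5.
Flip position 5: 010010101000111 → 010000101000111

010000101000111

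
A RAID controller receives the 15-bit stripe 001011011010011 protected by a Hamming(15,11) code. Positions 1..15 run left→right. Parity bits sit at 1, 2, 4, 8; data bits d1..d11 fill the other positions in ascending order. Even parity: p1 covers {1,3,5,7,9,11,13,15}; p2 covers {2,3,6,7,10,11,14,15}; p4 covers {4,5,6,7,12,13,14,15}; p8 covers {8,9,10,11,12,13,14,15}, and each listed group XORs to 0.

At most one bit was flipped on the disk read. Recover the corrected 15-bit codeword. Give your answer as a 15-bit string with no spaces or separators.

s1 (pos 1,3,5,7,9,11,13,15): 0⊕1⊕1⊕0⊕1⊕1⊕0⊕1 = 1
s2 (pos 2,3,6,7,10,11,14,15): 0⊕1⊕1⊕0⊕0⊕1⊕1⊕1 = 1
s4 (pos 4,5,6,7,12,13,14,15): 0⊕1⊕1⊕0⊕0⊕0⊕1⊕1 = 0
s8 (pos 8,9,10,11,12,13,14,15): 1⊕1⊕0⊕1⊕0⊕0⊕1⊕1 = 1
Syndrome s8…s1 = 1011 → error at position 11.
Flip position 11: 001011011010011 → 001011011000011

001011011000011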